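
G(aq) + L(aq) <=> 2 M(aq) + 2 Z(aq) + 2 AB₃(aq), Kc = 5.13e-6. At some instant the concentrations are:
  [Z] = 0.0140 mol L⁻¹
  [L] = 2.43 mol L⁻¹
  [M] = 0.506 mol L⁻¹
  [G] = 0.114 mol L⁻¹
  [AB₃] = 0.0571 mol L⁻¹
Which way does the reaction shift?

toward products

Qc = [M]²·[Z]²·[AB₃]² / ([G]·[L]) = (0.506)²·(0.0140)²·(0.0571)² / ((0.114)·(2.43)) = 5.91e-7
Qc = 5.91e-7 < Kc = 5.13e-6, so the forward reaction proceeds.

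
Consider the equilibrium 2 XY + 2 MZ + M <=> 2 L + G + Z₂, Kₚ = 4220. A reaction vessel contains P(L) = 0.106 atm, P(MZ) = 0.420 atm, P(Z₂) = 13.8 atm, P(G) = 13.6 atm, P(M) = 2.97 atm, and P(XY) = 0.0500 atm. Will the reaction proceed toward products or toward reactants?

Qₚ = P(L)²·P(G)·P(Z₂) / (P(XY)²·P(MZ)²·P(M)) = (0.106)²·(13.6)·(13.8) / ((0.0500)²·(0.420)²·(2.97)) = 1610
Qₚ = 1610 < Kₚ = 4220, so the forward reaction proceeds.

toward products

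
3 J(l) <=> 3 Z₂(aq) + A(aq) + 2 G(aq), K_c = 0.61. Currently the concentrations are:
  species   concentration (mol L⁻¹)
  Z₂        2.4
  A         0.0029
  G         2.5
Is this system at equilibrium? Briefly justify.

(J is a pure liquid — omitted from Q_c.)
Q_c = [Z₂]³·[A]·[G]² = (2.4)³·(0.0029)·(2.5)² = 0.25
Q_c = 0.25 < K_c = 0.61: net forward reaction.

no; Q < K, reaction proceeds forward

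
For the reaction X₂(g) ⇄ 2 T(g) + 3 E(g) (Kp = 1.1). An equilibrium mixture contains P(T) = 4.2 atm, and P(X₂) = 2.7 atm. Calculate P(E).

At equilibrium, Kp = P(T)²·P(E)³ / P(X₂) = 1.1.
(4.2)²·(P(E))³ / (2.7) = 1.1
P(E)³ = 0.168 ⇒ P(E) = 0.55 atm

P(E) = 0.55 atm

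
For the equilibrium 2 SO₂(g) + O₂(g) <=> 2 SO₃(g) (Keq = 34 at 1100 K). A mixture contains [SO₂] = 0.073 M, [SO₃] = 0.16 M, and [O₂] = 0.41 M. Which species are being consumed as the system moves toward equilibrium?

Q = [SO₃]² / ([SO₂]²·[O₂]) = (0.16)² / ((0.073)²·(0.41)) = 12
Q = 12 < Keq = 34: net forward reaction.

SO₂, O₂ (reactants)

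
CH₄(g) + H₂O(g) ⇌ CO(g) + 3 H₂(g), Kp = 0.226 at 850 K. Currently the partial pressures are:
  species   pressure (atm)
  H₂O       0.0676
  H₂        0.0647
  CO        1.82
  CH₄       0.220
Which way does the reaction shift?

Qp = P(CO)·P(H₂)³ / (P(CH₄)·P(H₂O)) = (1.82)·(0.0647)³ / ((0.220)·(0.0676)) = 0.0331
Qp = 0.0331 < Kp = 0.226, so the forward reaction proceeds.

toward products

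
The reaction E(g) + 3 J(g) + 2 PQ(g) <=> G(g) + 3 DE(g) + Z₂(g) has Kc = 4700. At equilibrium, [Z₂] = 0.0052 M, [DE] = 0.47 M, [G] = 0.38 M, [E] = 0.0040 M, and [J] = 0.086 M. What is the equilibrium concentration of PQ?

[PQ] = 0.13 M

At equilibrium, Kc = [G]·[DE]³·[Z₂] / ([E]·[J]³·[PQ]²) = 4700.
(0.38)·(0.47)³·(0.0052) / ((0.0040)·(0.086)³·([PQ])²) = 4700
[PQ]² = 0.0172 ⇒ [PQ] = 0.13 M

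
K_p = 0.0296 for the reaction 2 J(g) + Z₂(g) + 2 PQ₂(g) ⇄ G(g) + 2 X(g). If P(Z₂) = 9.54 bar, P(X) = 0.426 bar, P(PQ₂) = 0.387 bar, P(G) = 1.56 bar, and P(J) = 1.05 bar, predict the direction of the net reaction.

toward reactants

Q_p = P(G)·P(X)² / (P(J)²·P(Z₂)·P(PQ₂)²) = (1.56)·(0.426)² / ((1.05)²·(9.54)·(0.387)²) = 0.180
Q_p = 0.180 > K_p = 0.0296, so the reverse reaction proceeds.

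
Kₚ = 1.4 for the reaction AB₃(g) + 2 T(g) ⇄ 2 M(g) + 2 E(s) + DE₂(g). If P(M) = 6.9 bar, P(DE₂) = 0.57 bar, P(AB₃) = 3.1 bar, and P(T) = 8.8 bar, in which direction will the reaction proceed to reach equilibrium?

in the forward direction

(E is a pure solid — omitted from Qₚ.)
Qₚ = P(M)²·P(DE₂) / (P(AB₃)·P(T)²) = (6.9)²·(0.57) / ((3.1)·(8.8)²) = 0.11
Qₚ = 0.11 < Kₚ = 1.4, so the forward reaction proceeds.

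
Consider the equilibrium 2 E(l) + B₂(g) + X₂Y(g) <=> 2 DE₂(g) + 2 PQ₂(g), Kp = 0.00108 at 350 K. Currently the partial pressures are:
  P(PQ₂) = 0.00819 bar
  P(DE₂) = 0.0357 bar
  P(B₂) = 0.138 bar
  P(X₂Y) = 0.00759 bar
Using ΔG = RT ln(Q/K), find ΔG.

(E is a pure liquid — omitted from Qp.)
Qp = P(DE₂)²·P(PQ₂)² / (P(B₂)·P(X₂Y)) = (0.0357)²·(0.00819)² / ((0.138)·(0.00759)) = 8.16e-5
ΔG = RT ln(Qp/Kp) = (8.314 J mol⁻¹ K⁻¹)(350 K) × ln(8.16e-5/0.00108)
   = (2.910 kJ/mol)(-2.583) = -7.52 kJ/mol
ΔG < 0, so the forward reaction is spontaneous (proceeds forward).

ΔG = -7.52 kJ/mol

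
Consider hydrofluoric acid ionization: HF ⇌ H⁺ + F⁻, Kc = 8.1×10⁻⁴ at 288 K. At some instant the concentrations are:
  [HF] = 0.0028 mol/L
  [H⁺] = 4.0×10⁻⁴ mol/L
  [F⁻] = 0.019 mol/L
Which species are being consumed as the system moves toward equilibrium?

H⁺, F⁻ (products)

Qc = [H⁺]·[F⁻] / [HF] = (4.0×10⁻⁴)·(0.019) / (0.0028) = 0.0027
Qc = 0.0027 > Kc = 8.1×10⁻⁴: net reverse reaction.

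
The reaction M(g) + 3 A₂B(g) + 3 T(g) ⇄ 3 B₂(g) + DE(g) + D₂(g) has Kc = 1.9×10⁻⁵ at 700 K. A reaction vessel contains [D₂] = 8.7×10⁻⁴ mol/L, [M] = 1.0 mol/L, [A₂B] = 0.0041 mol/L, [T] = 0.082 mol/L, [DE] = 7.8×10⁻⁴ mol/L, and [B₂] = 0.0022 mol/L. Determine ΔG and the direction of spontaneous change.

Qc = [B₂]³·[DE]·[D₂] / ([M]·[A₂B]³·[T]³) = (0.0022)³·(7.8×10⁻⁴)·(8.7×10⁻⁴) / ((1.0)·(0.0041)³·(0.082)³) = 1.90×10⁻⁴
ΔG = RT ln(Qc/Kc) = (8.314 J mol⁻¹ K⁻¹)(700 K) × ln(1.90×10⁻⁴/1.9×10⁻⁵)
   = (5.820 kJ/mol)(2.303) = 13.4 kJ/mol
ΔG > 0, so the forward reaction is non-spontaneous (proceeds in reverse).

ΔG = 13.4 kJ/mol; the forward reaction is non-spontaneous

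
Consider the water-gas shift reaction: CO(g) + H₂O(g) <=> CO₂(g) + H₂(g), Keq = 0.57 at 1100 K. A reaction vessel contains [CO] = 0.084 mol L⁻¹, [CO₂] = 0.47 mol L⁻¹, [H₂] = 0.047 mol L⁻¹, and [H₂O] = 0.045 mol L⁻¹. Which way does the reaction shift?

Q = [CO₂]·[H₂] / ([CO]·[H₂O]) = (0.47)·(0.047) / ((0.084)·(0.045)) = 5.8
Q = 5.8 > Keq = 0.57, so the reverse reaction proceeds.

in the reverse direction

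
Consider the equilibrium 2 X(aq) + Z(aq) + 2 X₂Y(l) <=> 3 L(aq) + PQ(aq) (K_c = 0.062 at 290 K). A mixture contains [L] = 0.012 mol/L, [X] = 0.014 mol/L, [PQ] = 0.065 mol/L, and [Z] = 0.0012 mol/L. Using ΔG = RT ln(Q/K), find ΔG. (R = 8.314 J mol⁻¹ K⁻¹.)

ΔG = 4.92 kJ/mol

(X₂Y is a pure liquid — omitted from Q_c.)
Q_c = [L]³·[PQ] / ([X]²·[Z]) = (0.012)³·(0.065) / ((0.014)²·(0.0012)) = 0.478
ΔG = RT ln(Q_c/K_c) = (8.314 J mol⁻¹ K⁻¹)(290 K) × ln(0.478/0.062)
   = (2.411 kJ/mol)(2.042) = 4.92 kJ/mol
ΔG > 0, so the forward reaction is non-spontaneous (proceeds in reverse).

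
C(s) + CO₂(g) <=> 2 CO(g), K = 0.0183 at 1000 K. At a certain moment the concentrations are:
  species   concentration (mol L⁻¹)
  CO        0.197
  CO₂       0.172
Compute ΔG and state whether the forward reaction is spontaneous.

(C is a pure solid — omitted from Q.)
Q = [CO]² / [CO₂] = (0.197)² / (0.172) = 0.226
ΔG = RT ln(Q/K) = (8.314 J mol⁻¹ K⁻¹)(1000 K) × ln(0.226/0.0183)
   = (8.314 kJ/mol)(2.514) = 20.9 kJ/mol
ΔG > 0, so the forward reaction is non-spontaneous (proceeds in reverse).

ΔG = 20.9 kJ/mol; the forward reaction is non-spontaneous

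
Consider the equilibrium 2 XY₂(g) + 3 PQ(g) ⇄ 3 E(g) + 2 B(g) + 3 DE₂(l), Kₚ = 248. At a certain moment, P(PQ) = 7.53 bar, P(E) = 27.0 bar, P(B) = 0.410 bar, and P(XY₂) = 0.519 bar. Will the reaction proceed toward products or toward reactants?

to the right

(DE₂ is a pure liquid — omitted from Qₚ.)
Qₚ = P(E)³·P(B)² / (P(XY₂)²·P(PQ)³) = (27.0)³·(0.410)² / ((0.519)²·(7.53)³) = 28.8
Qₚ = 28.8 < Kₚ = 248, so the forward reaction proceeds.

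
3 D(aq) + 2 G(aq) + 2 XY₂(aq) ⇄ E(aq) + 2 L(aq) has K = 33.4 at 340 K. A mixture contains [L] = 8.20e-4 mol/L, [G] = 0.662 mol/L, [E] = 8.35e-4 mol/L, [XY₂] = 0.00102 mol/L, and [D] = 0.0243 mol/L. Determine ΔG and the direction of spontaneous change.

Q = [E]·[L]² / ([D]³·[G]²·[XY₂]²) = (8.35e-4)·(8.20e-4)² / ((0.0243)³·(0.662)²·(0.00102)²) = 85.8
ΔG = RT ln(Q/K) = (8.314 J mol⁻¹ K⁻¹)(340 K) × ln(85.8/33.4)
   = (2.827 kJ/mol)(0.9435) = 2.67 kJ/mol
ΔG > 0, so the forward reaction is non-spontaneous (proceeds in reverse).

ΔG = 2.67 kJ/mol; the forward reaction is non-spontaneous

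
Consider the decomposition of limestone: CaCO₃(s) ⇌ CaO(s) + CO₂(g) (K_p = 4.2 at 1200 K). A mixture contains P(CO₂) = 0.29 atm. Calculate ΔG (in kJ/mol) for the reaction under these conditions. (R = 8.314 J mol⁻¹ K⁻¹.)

(CaCO₃, CaO are pure solids — omitted from Q_p.)
Q_p = P(CO₂) = 0.290
ΔG = RT ln(Q_p/K_p) = (8.314 J mol⁻¹ K⁻¹)(1200 K) × ln(0.290/4.2)
   = (9.977 kJ/mol)(-2.673) = -26.7 kJ/mol
ΔG < 0, so the forward reaction is spontaneous (proceeds forward).

ΔG = -26.7 kJ/mol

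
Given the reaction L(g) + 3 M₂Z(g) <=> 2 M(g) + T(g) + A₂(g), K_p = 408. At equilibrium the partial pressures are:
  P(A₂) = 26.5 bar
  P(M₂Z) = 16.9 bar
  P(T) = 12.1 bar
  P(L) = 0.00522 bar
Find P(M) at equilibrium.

P(M) = 5.66 bar

At equilibrium, K_p = P(M)²·P(T)·P(A₂) / (P(L)·P(M₂Z)³) = 408.
(P(M))²·(12.1)·(26.5) / ((0.00522)·(16.9)³) = 408
P(M)² = 32.1 ⇒ P(M) = 5.66 bar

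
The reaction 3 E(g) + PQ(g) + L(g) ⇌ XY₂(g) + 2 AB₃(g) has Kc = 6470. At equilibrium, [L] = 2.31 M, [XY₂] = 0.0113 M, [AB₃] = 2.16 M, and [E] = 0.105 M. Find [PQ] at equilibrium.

[PQ] = 0.00305 M

At equilibrium, Kc = [XY₂]·[AB₃]² / ([E]³·[PQ]·[L]) = 6470.
(0.0113)·(2.16)² / ((0.105)³·([PQ])·(2.31)) = 6470
[PQ] = 0.00305 M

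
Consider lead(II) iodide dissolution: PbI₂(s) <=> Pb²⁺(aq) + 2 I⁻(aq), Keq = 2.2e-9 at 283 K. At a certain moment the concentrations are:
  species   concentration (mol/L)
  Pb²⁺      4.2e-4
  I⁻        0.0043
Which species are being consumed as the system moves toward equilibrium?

(PbI₂ is a pure solid — omitted from Q.)
Q = [Pb²⁺]·[I⁻]² = (4.2e-4)·(0.0043)² = 7.8e-9
Q = 7.8e-9 > Keq = 2.2e-9: net reverse reaction.

Pb²⁺, I⁻ (products)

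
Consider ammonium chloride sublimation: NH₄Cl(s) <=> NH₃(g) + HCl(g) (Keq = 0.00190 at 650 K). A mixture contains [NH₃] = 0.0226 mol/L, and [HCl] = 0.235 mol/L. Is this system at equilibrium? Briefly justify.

(NH₄Cl is a pure solid — omitted from Q.)
Q = [NH₃]·[HCl] = (0.0226)·(0.235) = 0.00531
Q = 0.00531 > Keq = 0.00190: net reverse reaction.

no; Q > K, reaction proceeds in reverse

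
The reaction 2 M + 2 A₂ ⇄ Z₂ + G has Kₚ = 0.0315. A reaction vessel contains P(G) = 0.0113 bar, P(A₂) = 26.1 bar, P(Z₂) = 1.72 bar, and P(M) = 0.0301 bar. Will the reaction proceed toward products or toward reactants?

no net change (already at equilibrium)

Qₚ = P(Z₂)·P(G) / (P(M)²·P(A₂)²) = (1.72)·(0.0113) / ((0.0301)²·(26.1)²) = 0.0315
Qₚ = 0.0315 = Kₚ, so the system is already at equilibrium.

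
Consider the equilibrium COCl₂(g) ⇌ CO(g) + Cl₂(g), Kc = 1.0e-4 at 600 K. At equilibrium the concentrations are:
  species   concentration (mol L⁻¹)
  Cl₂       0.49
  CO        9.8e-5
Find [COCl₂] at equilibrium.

At equilibrium, Kc = [CO]·[Cl₂] / [COCl₂] = 1.0e-4.
(9.8e-5)·(0.49) / ([COCl₂]) = 1.0e-4
[COCl₂] = 0.480 = 0.48 mol L⁻¹

[COCl₂] = 0.48 mol L⁻¹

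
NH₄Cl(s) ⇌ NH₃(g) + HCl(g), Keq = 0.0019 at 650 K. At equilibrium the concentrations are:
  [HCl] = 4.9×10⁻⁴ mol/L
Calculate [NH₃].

[NH₃] = 3.9 mol/L

(NH₄Cl is a pure solid — omitted from Keq.)
At equilibrium, Keq = [NH₃]·[HCl] = 0.0019.
([NH₃])·(4.9×10⁻⁴) = 0.0019
[NH₃] = 3.88 = 3.9 mol/L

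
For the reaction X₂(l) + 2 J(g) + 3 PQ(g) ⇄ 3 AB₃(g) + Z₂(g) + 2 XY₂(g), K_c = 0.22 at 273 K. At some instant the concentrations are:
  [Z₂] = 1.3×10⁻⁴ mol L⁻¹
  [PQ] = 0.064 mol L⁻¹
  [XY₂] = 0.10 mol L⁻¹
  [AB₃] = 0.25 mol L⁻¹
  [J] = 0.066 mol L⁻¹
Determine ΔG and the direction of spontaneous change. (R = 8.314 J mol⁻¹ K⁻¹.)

ΔG = -5.71 kJ/mol; the forward reaction is spontaneous

(X₂ is a pure liquid — omitted from Q_c.)
Q_c = [AB₃]³·[Z₂]·[XY₂]² / ([J]²·[PQ]³) = (0.25)³·(1.3×10⁻⁴)·(0.10)² / ((0.066)²·(0.064)³) = 0.0178
ΔG = RT ln(Q_c/K_c) = (8.314 J mol⁻¹ K⁻¹)(273 K) × ln(0.0178/0.22)
   = (2.270 kJ/mol)(-2.514) = -5.71 kJ/mol
ΔG < 0, so the forward reaction is spontaneous (proceeds forward).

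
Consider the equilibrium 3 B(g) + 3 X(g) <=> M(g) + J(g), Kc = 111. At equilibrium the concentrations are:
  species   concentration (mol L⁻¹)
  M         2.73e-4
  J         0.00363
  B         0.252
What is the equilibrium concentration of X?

At equilibrium, Kc = [M]·[J] / ([B]³·[X]³) = 111.
(2.73e-4)·(0.00363) / ((0.252)³·([X])³) = 111
[X]³ = 5.58e-7 ⇒ [X] = 0.00823 mol L⁻¹

[X] = 0.00823 mol L⁻¹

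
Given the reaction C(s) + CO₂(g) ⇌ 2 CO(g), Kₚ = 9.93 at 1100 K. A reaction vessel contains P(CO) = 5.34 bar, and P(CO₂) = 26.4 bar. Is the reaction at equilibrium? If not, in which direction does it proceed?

(C is a pure solid — omitted from Qₚ.)
Qₚ = P(CO)² / P(CO₂) = (5.34)² / (26.4) = 1.08
Qₚ = 1.08 < Kₚ = 9.93, so the forward reaction proceeds.

in the forward direction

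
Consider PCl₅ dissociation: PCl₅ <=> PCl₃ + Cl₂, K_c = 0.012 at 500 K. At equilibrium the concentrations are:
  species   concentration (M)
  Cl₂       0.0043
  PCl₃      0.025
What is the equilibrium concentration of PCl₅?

[PCl₅] = 0.0090 M

At equilibrium, K_c = [PCl₃]·[Cl₂] / [PCl₅] = 0.012.
(0.025)·(0.0043) / ([PCl₅]) = 0.012
[PCl₅] = 0.00896 = 0.0090 M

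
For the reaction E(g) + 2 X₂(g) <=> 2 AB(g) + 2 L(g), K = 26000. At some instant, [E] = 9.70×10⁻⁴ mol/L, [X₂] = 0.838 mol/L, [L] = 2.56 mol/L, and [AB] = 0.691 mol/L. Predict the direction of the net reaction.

Q = [AB]²·[L]² / ([E]·[X₂]²) = (0.691)²·(2.56)² / ((9.70×10⁻⁴)·(0.838)²) = 4590
Q = 4590 < K = 26000, so the forward reaction proceeds.

in the forward direction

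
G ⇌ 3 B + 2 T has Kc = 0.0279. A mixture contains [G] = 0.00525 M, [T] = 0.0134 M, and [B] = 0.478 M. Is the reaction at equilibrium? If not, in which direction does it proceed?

to the right

Qc = [B]³·[T]² / [G] = (0.478)³·(0.0134)² / (0.00525) = 0.00374
Qc = 0.00374 < Kc = 0.0279, so the forward reaction proceeds.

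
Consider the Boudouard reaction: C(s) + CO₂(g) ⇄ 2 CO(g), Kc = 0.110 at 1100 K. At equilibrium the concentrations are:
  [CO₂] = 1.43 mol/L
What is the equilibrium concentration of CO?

[CO] = 0.397 mol/L

(C is a pure solid — omitted from Kc.)
At equilibrium, Kc = [CO]² / [CO₂] = 0.110.
([CO])² / (1.43) = 0.110
[CO]² = 0.157 ⇒ [CO] = 0.397 mol/L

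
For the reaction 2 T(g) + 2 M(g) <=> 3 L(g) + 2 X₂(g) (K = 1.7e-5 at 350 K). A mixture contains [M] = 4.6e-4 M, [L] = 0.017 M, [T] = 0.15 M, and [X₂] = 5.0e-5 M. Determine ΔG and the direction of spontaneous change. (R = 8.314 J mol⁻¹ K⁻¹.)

ΔG = -5.49 kJ/mol; the forward reaction is spontaneous

Q = [L]³·[X₂]² / ([T]²·[M]²) = (0.017)³·(5.0e-5)² / ((0.15)²·(4.6e-4)²) = 2.58e-6
ΔG = RT ln(Q/K) = (8.314 J mol⁻¹ K⁻¹)(350 K) × ln(2.58e-6/1.7e-5)
   = (2.910 kJ/mol)(-1.885) = -5.49 kJ/mol
ΔG < 0, so the forward reaction is spontaneous (proceeds forward).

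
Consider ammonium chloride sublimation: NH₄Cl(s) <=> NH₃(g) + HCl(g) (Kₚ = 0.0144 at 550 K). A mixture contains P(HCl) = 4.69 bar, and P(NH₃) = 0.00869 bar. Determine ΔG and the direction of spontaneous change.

ΔG = 4.76 kJ/mol; the forward reaction is non-spontaneous

(NH₄Cl is a pure solid — omitted from Qₚ.)
Qₚ = P(NH₃)·P(HCl) = (0.00869)·(4.69) = 0.0408
ΔG = RT ln(Qₚ/Kₚ) = (8.314 J mol⁻¹ K⁻¹)(550 K) × ln(0.0408/0.0144)
   = (4.573 kJ/mol)(1.041) = 4.76 kJ/mol
ΔG > 0, so the forward reaction is non-spontaneous (proceeds in reverse).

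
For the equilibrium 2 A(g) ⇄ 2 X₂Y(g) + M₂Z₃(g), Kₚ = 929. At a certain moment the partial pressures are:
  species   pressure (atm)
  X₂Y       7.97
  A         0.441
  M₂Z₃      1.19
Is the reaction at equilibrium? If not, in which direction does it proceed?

in the forward direction

Qₚ = P(X₂Y)²·P(M₂Z₃) / P(A)² = (7.97)²·(1.19) / (0.441)² = 389
Qₚ = 389 < Kₚ = 929, so the forward reaction proceeds.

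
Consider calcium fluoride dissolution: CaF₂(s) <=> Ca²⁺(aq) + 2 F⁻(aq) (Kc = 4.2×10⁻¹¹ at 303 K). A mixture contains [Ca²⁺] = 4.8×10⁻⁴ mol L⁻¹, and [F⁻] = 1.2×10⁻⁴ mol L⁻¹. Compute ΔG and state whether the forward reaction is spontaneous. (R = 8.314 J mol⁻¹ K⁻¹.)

ΔG = -4.55 kJ/mol; the forward reaction is spontaneous

(CaF₂ is a pure solid — omitted from Qc.)
Qc = [Ca²⁺]·[F⁻]² = (4.8×10⁻⁴)·(1.2×10⁻⁴)² = 6.91×10⁻¹²
ΔG = RT ln(Qc/Kc) = (8.314 J mol⁻¹ K⁻¹)(303 K) × ln(6.91×10⁻¹²/4.2×10⁻¹¹)
   = (2.519 kJ/mol)(-1.805) = -4.55 kJ/mol
ΔG < 0, so the forward reaction is spontaneous (proceeds forward).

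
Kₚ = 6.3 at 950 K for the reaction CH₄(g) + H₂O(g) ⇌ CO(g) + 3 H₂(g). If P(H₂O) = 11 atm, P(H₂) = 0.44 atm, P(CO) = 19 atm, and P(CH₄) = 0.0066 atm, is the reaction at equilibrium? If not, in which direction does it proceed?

Qₚ = P(CO)·P(H₂)³ / (P(CH₄)·P(H₂O)) = (19)·(0.44)³ / ((0.0066)·(11)) = 22
Qₚ = 22 > Kₚ = 6.3, so the reverse reaction proceeds.

to the left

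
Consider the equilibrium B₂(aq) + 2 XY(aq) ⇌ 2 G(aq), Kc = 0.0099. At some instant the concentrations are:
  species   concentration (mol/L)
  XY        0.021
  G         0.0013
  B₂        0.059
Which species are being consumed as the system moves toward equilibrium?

G (products)

Qc = [G]² / ([B₂]·[XY]²) = (0.0013)² / ((0.059)·(0.021)²) = 0.065
Qc = 0.065 > Kc = 0.0099: net reverse reaction.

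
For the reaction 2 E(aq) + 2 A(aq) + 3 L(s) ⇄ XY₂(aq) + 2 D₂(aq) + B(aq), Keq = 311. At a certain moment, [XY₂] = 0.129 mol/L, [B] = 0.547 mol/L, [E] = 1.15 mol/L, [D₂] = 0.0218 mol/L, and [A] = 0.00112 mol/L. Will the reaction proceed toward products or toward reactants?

(L is a pure solid — omitted from Q.)
Q = [XY₂]·[D₂]²·[B] / ([E]²·[A]²) = (0.129)·(0.0218)²·(0.547) / ((1.15)²·(0.00112)²) = 20.2
Q = 20.2 < Keq = 311, so the forward reaction proceeds.

to the right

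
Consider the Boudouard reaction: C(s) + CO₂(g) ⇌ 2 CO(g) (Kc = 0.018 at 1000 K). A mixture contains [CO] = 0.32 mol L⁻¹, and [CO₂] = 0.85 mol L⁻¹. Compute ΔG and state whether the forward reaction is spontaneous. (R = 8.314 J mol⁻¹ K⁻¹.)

(C is a pure solid — omitted from Qc.)
Qc = [CO]² / [CO₂] = (0.32)² / (0.85) = 0.120
ΔG = RT ln(Qc/Kc) = (8.314 J mol⁻¹ K⁻¹)(1000 K) × ln(0.120/0.018)
   = (8.314 kJ/mol)(1.897) = 15.8 kJ/mol
ΔG > 0, so the forward reaction is non-spontaneous (proceeds in reverse).

ΔG = 15.8 kJ/mol; the forward reaction is non-spontaneous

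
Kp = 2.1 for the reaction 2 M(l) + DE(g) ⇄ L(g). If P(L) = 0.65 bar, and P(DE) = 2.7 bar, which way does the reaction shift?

(M is a pure liquid — omitted from Qp.)
Qp = P(L) / P(DE) = (0.65) / (2.7) = 0.24
Qp = 0.24 < Kp = 2.1, so the forward reaction proceeds.

toward products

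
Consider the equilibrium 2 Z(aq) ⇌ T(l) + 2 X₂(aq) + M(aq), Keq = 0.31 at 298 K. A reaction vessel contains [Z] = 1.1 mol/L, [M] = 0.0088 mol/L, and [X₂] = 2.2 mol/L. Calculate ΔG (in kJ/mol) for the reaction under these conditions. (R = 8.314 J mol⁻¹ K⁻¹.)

(T is a pure liquid — omitted from Q.)
Q = [X₂]²·[M] / [Z]² = (2.2)²·(0.0088) / (1.1)² = 0.0352
ΔG = RT ln(Q/Keq) = (8.314 J mol⁻¹ K⁻¹)(298 K) × ln(0.0352/0.31)
   = (2.478 kJ/mol)(-2.176) = -5.39 kJ/mol
ΔG < 0, so the forward reaction is spontaneous (proceeds forward).

ΔG = -5.39 kJ/mol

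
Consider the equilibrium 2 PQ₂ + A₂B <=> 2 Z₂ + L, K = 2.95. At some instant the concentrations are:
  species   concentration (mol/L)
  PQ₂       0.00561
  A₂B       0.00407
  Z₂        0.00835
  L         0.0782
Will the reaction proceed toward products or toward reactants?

to the left

Q = [Z₂]²·[L] / ([PQ₂]²·[A₂B]) = (0.00835)²·(0.0782) / ((0.00561)²·(0.00407)) = 42.6
Q = 42.6 > K = 2.95, so the reverse reaction proceeds.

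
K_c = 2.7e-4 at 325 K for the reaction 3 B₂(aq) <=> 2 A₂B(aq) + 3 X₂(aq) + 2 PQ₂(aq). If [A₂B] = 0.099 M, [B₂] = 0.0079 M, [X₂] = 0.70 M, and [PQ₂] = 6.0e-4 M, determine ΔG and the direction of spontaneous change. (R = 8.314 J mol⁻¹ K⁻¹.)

ΔG = 5.96 kJ/mol; the forward reaction is non-spontaneous

Q_c = [A₂B]²·[X₂]³·[PQ₂]² / [B₂]³ = (0.099)²·(0.70)³·(6.0e-4)² / (0.0079)³ = 0.00245
ΔG = RT ln(Q_c/K_c) = (8.314 J mol⁻¹ K⁻¹)(325 K) × ln(0.00245/2.7e-4)
   = (2.702 kJ/mol)(2.205) = 5.96 kJ/mol
ΔG > 0, so the forward reaction is non-spontaneous (proceeds in reverse).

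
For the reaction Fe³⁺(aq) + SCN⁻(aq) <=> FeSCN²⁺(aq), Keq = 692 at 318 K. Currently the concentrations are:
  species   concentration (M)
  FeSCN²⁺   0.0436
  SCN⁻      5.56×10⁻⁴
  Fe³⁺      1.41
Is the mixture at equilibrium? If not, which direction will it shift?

Q = [FeSCN²⁺] / ([Fe³⁺]·[SCN⁻]) = (0.0436) / ((1.41)·(5.56×10⁻⁴)) = 55.6
Q = 55.6 < Keq = 692: net forward reaction.

no; Q < K, reaction proceeds forward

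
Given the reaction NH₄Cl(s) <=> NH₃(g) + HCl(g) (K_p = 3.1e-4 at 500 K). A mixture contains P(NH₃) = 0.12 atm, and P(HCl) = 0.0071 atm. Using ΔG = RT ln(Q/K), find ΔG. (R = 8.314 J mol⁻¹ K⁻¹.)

ΔG = 4.20 kJ/mol

(NH₄Cl is a pure solid — omitted from Q_p.)
Q_p = P(NH₃)·P(HCl) = (0.12)·(0.0071) = 8.52e-4
ΔG = RT ln(Q_p/K_p) = (8.314 J mol⁻¹ K⁻¹)(500 K) × ln(8.52e-4/3.1e-4)
   = (4.157 kJ/mol)(1.011) = 4.20 kJ/mol
ΔG > 0, so the forward reaction is non-spontaneous (proceeds in reverse).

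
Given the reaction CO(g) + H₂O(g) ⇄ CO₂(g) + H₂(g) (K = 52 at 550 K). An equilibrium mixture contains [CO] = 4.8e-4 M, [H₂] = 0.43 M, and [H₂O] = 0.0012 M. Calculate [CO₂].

At equilibrium, K = [CO₂]·[H₂] / ([CO]·[H₂O]) = 52.
([CO₂])·(0.43) / ((4.8e-4)·(0.0012)) = 52
[CO₂] = 6.97e-5 = 7.0e-5 M

[CO₂] = 7.0e-5 M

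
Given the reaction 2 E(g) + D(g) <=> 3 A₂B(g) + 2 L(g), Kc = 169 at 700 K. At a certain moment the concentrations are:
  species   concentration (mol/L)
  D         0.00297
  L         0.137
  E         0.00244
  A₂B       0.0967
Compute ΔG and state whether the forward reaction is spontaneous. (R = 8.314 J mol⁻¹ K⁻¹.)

ΔG = 10.1 kJ/mol; the forward reaction is non-spontaneous

Qc = [A₂B]³·[L]² / ([E]²·[D]) = (0.0967)³·(0.137)² / ((0.00244)²·(0.00297)) = 960
ΔG = RT ln(Qc/Kc) = (8.314 J mol⁻¹ K⁻¹)(700 K) × ln(960/169)
   = (5.820 kJ/mol)(1.737) = 10.1 kJ/mol
ΔG > 0, so the forward reaction is non-spontaneous (proceeds in reverse).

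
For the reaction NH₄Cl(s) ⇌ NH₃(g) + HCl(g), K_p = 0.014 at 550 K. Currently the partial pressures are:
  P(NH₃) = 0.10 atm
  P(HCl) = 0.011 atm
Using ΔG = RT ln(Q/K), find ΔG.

(NH₄Cl is a pure solid — omitted from Q_p.)
Q_p = P(NH₃)·P(HCl) = (0.10)·(0.011) = 0.00110
ΔG = RT ln(Q_p/K_p) = (8.314 J mol⁻¹ K⁻¹)(550 K) × ln(0.00110/0.014)
   = (4.573 kJ/mol)(-2.544) = -11.6 kJ/mol
ΔG < 0, so the forward reaction is spontaneous (proceeds forward).

ΔG = -11.6 kJ/mol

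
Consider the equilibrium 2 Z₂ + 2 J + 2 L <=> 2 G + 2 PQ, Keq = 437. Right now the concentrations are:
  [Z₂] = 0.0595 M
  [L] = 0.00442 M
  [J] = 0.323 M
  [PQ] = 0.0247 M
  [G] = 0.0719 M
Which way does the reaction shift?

neither direction; the system is at equilibrium

Q = [G]²·[PQ]² / ([Z₂]²·[J]²·[L]²) = (0.0719)²·(0.0247)² / ((0.0595)²·(0.323)²·(0.00442)²) = 437
Q = 437 = Keq, so the system is already at equilibrium.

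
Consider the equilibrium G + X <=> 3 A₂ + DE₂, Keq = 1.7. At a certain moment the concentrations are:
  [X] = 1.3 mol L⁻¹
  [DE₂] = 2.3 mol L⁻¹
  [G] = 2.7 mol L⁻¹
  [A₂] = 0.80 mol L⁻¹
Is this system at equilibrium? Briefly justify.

no; Q < K, reaction proceeds forward

Q = [A₂]³·[DE₂] / ([G]·[X]) = (0.80)³·(2.3) / ((2.7)·(1.3)) = 0.34
Q = 0.34 < Keq = 1.7: net forward reaction.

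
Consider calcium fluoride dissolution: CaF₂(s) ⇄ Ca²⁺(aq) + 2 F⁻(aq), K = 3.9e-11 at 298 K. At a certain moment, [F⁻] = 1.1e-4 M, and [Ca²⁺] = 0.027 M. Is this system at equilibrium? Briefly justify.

no; Q > K, reaction proceeds in reverse

(CaF₂ is a pure solid — omitted from Q.)
Q = [Ca²⁺]·[F⁻]² = (0.027)·(1.1e-4)² = 3.3e-10
Q = 3.3e-10 > K = 3.9e-11: net reverse reaction.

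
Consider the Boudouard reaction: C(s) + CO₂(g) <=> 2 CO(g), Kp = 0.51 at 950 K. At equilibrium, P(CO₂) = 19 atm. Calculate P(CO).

(C is a pure solid — omitted from Kp.)
At equilibrium, Kp = P(CO)² / P(CO₂) = 0.51.
(P(CO))² / (19) = 0.51
P(CO)² = 9.69 ⇒ P(CO) = 3.1 atm

P(CO) = 3.1 atm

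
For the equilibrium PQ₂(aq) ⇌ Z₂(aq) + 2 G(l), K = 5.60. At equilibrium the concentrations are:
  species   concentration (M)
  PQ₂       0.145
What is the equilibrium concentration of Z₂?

(G is a pure liquid — omitted from K.)
At equilibrium, K = [Z₂] / [PQ₂] = 5.60.
([Z₂]) / (0.145) = 5.60
[Z₂] = 0.812 M

[Z₂] = 0.812 M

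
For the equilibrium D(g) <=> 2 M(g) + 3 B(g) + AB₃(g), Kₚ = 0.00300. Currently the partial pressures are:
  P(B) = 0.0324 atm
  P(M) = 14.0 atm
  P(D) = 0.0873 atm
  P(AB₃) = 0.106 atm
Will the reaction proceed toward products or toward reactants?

in the reverse direction

Qₚ = P(M)²·P(B)³·P(AB₃) / P(D) = (14.0)²·(0.0324)³·(0.106) / (0.0873) = 0.00809
Qₚ = 0.00809 > Kₚ = 0.00300, so the reverse reaction proceeds.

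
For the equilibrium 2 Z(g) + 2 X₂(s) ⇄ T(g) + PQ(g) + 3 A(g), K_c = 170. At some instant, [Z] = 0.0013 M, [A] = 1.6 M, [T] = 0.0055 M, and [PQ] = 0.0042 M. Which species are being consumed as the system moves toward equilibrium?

(X₂ is a pure solid — omitted from Q_c.)
Q_c = [T]·[PQ]·[A]³ / [Z]² = (0.0055)·(0.0042)·(1.6)³ / (0.0013)² = 56
Q_c = 56 < K_c = 170: net forward reaction.

Z, X₂ (reactants)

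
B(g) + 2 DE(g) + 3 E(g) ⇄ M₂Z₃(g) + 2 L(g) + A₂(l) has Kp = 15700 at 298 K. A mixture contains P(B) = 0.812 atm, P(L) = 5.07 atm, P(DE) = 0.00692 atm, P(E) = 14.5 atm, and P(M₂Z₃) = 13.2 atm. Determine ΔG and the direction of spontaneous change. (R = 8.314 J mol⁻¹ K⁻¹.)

(A₂ is a pure liquid — omitted from Qp.)
Qp = P(M₂Z₃)·P(L)² / (P(B)·P(DE)²·P(E)³) = (13.2)·(5.07)² / ((0.812)·(0.00692)²·(14.5)³) = 2860
ΔG = RT ln(Qp/Kp) = (8.314 J mol⁻¹ K⁻¹)(298 K) × ln(2860/15700)
   = (2.478 kJ/mol)(-1.703) = -4.22 kJ/mol
ΔG < 0, so the forward reaction is spontaneous (proceeds forward).

ΔG = -4.22 kJ/mol; the forward reaction is spontaneous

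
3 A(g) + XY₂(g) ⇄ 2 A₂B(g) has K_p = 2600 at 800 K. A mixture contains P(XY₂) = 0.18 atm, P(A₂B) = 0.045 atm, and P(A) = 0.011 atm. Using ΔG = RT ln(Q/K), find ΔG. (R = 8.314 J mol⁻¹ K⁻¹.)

ΔG = 7.84 kJ/mol

Q_p = P(A₂B)² / (P(A)³·P(XY₂)) = (0.045)² / ((0.011)³·(0.18)) = 8450
ΔG = RT ln(Q_p/K_p) = (8.314 J mol⁻¹ K⁻¹)(800 K) × ln(8450/2600)
   = (6.651 kJ/mol)(1.179) = 7.84 kJ/mol
ΔG > 0, so the forward reaction is non-spontaneous (proceeds in reverse).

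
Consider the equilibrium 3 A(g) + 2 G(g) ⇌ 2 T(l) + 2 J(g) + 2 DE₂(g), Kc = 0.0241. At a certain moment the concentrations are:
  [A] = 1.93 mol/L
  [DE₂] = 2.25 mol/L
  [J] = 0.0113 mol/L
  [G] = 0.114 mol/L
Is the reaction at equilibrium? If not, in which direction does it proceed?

(T is a pure liquid — omitted from Qc.)
Qc = [J]²·[DE₂]² / ([A]³·[G]²) = (0.0113)²·(2.25)² / ((1.93)³·(0.114)²) = 0.00692
Qc = 0.00692 < Kc = 0.0241, so the forward reaction proceeds.

to the right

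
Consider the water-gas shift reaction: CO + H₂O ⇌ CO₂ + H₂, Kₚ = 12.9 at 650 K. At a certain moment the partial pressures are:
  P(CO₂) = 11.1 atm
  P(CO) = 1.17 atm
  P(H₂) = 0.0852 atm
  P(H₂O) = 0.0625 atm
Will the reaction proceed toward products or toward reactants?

neither direction; the system is at equilibrium

Qₚ = P(CO₂)·P(H₂) / (P(CO)·P(H₂O)) = (11.1)·(0.0852) / ((1.17)·(0.0625)) = 12.9
Qₚ = 12.9 = Kₚ, so the system is already at equilibrium.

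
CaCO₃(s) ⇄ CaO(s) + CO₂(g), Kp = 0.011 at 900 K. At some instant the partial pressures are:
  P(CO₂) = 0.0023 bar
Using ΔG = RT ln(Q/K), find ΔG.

(CaCO₃, CaO are pure solids — omitted from Qp.)
Qp = P(CO₂) = 0.00230
ΔG = RT ln(Qp/Kp) = (8.314 J mol⁻¹ K⁻¹)(900 K) × ln(0.00230/0.011)
   = (7.483 kJ/mol)(-1.565) = -11.7 kJ/mol
ΔG < 0, so the forward reaction is spontaneous (proceeds forward).

ΔG = -11.7 kJ/mol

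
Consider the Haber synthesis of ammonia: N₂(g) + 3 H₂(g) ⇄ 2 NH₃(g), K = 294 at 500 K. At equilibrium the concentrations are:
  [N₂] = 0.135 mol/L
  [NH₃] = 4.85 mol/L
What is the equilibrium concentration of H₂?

[H₂] = 0.840 mol/L

At equilibrium, K = [NH₃]² / ([N₂]·[H₂]³) = 294.
(4.85)² / ((0.135)·([H₂])³) = 294
[H₂]³ = 0.593 ⇒ [H₂] = 0.840 mol/L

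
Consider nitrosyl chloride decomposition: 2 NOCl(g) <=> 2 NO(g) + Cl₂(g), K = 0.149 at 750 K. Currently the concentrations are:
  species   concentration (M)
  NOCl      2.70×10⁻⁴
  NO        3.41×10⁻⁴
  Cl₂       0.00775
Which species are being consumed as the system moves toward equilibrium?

Q = [NO]²·[Cl₂] / [NOCl]² = (3.41×10⁻⁴)²·(0.00775) / (2.70×10⁻⁴)² = 0.0124
Q = 0.0124 < K = 0.149: net forward reaction.

NOCl (reactants)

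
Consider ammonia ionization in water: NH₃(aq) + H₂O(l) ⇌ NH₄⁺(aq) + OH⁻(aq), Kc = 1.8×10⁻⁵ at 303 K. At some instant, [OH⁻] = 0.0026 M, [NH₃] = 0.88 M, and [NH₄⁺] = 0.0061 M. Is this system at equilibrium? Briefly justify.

(H₂O is a pure liquid — omitted from Qc.)
Qc = [NH₄⁺]·[OH⁻] / [NH₃] = (0.0061)·(0.0026) / (0.88) = 1.8×10⁻⁵
Qc = 1.8×10⁻⁵ = Kc; the system is at equilibrium.

yes, at equilibrium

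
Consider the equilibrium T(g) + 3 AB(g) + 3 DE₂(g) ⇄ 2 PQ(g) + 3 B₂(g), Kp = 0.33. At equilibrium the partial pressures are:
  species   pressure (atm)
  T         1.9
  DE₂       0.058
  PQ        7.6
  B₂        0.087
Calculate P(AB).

At equilibrium, Kp = P(PQ)²·P(B₂)³ / (P(T)·P(AB)³·P(DE₂)³) = 0.33.
(7.6)²·(0.087)³ / ((1.9)·(P(AB))³·(0.058)³) = 0.33
P(AB)³ = 311 ⇒ P(AB) = 6.8 atm

P(AB) = 6.8 atm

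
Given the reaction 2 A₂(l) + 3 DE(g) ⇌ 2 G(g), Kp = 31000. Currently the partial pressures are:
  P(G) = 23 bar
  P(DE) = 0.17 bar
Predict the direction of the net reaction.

(A₂ is a pure liquid — omitted from Qp.)
Qp = P(G)² / P(DE)³ = (23)² / (0.17)³ = 1.1e5
Qp = 1.1e5 > Kp = 31000, so the reverse reaction proceeds.

in the reverse direction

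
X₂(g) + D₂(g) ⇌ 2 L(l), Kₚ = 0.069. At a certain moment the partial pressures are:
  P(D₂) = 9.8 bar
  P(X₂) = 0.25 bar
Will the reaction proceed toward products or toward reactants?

(L is a pure liquid — omitted from Qₚ.)
Qₚ = 1 / (P(X₂)·P(D₂)) = 1 / ((0.25)·(9.8)) = 0.41
Qₚ = 0.41 > Kₚ = 0.069, so the reverse reaction proceeds.

in the reverse direction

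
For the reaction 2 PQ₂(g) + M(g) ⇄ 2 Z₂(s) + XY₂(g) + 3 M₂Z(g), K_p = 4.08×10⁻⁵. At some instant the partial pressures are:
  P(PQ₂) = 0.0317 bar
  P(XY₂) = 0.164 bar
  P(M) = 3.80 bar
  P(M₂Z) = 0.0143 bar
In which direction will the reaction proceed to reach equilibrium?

to the left

(Z₂ is a pure solid — omitted from Q_p.)
Q_p = P(XY₂)·P(M₂Z)³ / (P(PQ₂)²·P(M)) = (0.164)·(0.0143)³ / ((0.0317)²·(3.80)) = 1.26×10⁻⁴
Q_p = 1.26×10⁻⁴ > K_p = 4.08×10⁻⁵, so the reverse reaction proceeds.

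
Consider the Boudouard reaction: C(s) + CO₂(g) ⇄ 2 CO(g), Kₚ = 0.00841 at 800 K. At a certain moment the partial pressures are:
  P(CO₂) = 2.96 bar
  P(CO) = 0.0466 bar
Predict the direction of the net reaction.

to the right

(C is a pure solid — omitted from Qₚ.)
Qₚ = P(CO)² / P(CO₂) = (0.0466)² / (2.96) = 7.34×10⁻⁴
Qₚ = 7.34×10⁻⁴ < Kₚ = 0.00841, so the forward reaction proceeds.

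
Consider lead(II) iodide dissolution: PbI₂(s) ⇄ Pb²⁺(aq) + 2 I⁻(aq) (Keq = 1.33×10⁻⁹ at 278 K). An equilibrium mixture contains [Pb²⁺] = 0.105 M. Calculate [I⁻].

(PbI₂ is a pure solid — omitted from Keq.)
At equilibrium, Keq = [Pb²⁺]·[I⁻]² = 1.33×10⁻⁹.
(0.105)·([I⁻])² = 1.33×10⁻⁹
[I⁻]² = 1.27×10⁻⁸ ⇒ [I⁻] = 1.13×10⁻⁴ M

[I⁻] = 1.13×10⁻⁴ M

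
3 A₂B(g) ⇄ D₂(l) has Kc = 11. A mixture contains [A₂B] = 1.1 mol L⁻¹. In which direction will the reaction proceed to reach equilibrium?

to the right

(D₂ is a pure liquid — omitted from Qc.)
Qc = 1 / [A₂B]³ = 1 / (1.1)³ = 0.75
Qc = 0.75 < Kc = 11, so the forward reaction proceeds.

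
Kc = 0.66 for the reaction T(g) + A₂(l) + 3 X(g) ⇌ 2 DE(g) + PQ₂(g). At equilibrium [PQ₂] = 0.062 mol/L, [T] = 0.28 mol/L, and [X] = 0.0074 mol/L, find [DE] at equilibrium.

(A₂ is a pure liquid — omitted from Kc.)
At equilibrium, Kc = [DE]²·[PQ₂] / ([T]·[X]³) = 0.66.
([DE])²·(0.062) / ((0.28)·(0.0074)³) = 0.66
[DE]² = 1.21×10⁻⁶ ⇒ [DE] = 0.0011 mol/L

[DE] = 0.0011 mol/L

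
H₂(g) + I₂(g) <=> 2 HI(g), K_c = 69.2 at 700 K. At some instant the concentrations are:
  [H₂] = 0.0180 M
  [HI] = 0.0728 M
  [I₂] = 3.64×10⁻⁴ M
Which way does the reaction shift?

in the reverse direction

Q_c = [HI]² / ([H₂]·[I₂]) = (0.0728)² / ((0.0180)·(3.64×10⁻⁴)) = 809
Q_c = 809 > K_c = 69.2, so the reverse reaction proceeds.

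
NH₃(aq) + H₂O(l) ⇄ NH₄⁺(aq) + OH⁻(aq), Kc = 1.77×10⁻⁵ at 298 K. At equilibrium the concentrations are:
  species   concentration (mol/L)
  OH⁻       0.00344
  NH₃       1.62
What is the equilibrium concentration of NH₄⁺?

[NH₄⁺] = 0.00834 mol/L

(H₂O is a pure liquid — omitted from Kc.)
At equilibrium, Kc = [NH₄⁺]·[OH⁻] / [NH₃] = 1.77×10⁻⁵.
([NH₄⁺])·(0.00344) / (1.62) = 1.77×10⁻⁵
[NH₄⁺] = 0.00834 mol/L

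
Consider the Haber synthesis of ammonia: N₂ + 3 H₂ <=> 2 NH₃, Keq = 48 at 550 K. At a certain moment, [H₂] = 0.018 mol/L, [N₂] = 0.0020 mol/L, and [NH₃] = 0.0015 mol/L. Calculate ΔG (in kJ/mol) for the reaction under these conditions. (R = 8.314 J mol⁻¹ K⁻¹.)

Q = [NH₃]² / ([N₂]·[H₂]³) = (0.0015)² / ((0.0020)·(0.018)³) = 193
ΔG = RT ln(Q/Keq) = (8.314 J mol⁻¹ K⁻¹)(550 K) × ln(193/48)
   = (4.573 kJ/mol)(1.391) = 6.36 kJ/mol
ΔG > 0, so the forward reaction is non-spontaneous (proceeds in reverse).

ΔG = 6.36 kJ/mol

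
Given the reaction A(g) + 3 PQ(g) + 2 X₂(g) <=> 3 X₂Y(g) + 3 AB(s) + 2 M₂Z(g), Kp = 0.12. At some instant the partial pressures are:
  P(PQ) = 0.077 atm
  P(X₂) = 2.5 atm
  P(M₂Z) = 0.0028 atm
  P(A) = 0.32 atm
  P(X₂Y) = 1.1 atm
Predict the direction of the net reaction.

forward (toward products)

(AB is a pure solid — omitted from Qp.)
Qp = P(X₂Y)³·P(M₂Z)² / (P(A)·P(PQ)³·P(X₂)²) = (1.1)³·(0.0028)² / ((0.32)·(0.077)³·(2.5)²) = 0.011
Qp = 0.011 < Kp = 0.12, so the forward reaction proceeds.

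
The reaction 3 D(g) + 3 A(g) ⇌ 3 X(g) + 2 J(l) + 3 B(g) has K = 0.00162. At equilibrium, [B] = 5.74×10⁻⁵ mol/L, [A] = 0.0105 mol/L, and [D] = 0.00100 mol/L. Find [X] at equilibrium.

(J is a pure liquid — omitted from K.)
At equilibrium, K = [X]³·[B]³ / ([D]³·[A]³) = 0.00162.
([X])³·(5.74×10⁻⁵)³ / ((0.00100)³·(0.0105)³) = 0.00162
[X]³ = 9.92×10⁻⁶ ⇒ [X] = 0.0215 mol/L

[X] = 0.0215 mol/L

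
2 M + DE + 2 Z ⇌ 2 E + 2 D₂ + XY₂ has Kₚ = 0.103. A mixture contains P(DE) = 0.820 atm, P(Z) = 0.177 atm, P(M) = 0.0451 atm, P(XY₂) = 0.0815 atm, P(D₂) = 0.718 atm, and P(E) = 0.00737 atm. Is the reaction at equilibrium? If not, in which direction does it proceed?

forward (toward products)

Qₚ = P(E)²·P(D₂)²·P(XY₂) / (P(M)²·P(DE)·P(Z)²) = (0.00737)²·(0.718)²·(0.0815) / ((0.0451)²·(0.820)·(0.177)²) = 0.0437
Qₚ = 0.0437 < Kₚ = 0.103, so the forward reaction proceeds.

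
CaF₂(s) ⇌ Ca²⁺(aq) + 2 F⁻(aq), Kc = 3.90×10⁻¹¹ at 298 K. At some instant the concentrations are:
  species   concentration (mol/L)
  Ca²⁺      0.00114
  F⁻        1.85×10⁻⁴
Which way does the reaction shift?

at equilibrium

(CaF₂ is a pure solid — omitted from Qc.)
Qc = [Ca²⁺]·[F⁻]² = (0.00114)·(1.85×10⁻⁴)² = 3.90×10⁻¹¹
Qc = 3.90×10⁻¹¹ = Kc, so the system is already at equilibrium.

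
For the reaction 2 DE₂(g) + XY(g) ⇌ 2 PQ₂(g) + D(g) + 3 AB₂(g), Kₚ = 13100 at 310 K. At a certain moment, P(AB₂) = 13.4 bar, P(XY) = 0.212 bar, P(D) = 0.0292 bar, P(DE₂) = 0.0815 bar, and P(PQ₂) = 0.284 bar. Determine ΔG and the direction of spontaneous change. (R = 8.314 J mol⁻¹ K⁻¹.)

Qₚ = P(PQ₂)²·P(D)·P(AB₂)³ / (P(DE₂)²·P(XY)) = (0.284)²·(0.0292)·(13.4)³ / ((0.0815)²·(0.212)) = 4020
ΔG = RT ln(Qₚ/Kₚ) = (8.314 J mol⁻¹ K⁻¹)(310 K) × ln(4020/13100)
   = (2.577 kJ/mol)(-1.181) = -3.04 kJ/mol
ΔG < 0, so the forward reaction is spontaneous (proceeds forward).

ΔG = -3.04 kJ/mol; the forward reaction is spontaneous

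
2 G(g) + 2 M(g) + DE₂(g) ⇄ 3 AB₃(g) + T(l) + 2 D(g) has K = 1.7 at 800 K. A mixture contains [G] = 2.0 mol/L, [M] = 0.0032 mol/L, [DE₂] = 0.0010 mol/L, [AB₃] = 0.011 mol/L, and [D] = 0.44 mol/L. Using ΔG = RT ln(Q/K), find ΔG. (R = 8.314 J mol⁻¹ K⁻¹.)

ΔG = 8.70 kJ/mol

(T is a pure liquid — omitted from Q.)
Q = [AB₃]³·[D]² / ([G]²·[M]²·[DE₂]) = (0.011)³·(0.44)² / ((2.0)²·(0.0032)²·(0.0010)) = 6.29
ΔG = RT ln(Q/K) = (8.314 J mol⁻¹ K⁻¹)(800 K) × ln(6.29/1.7)
   = (6.651 kJ/mol)(1.308) = 8.70 kJ/mol
ΔG > 0, so the forward reaction is non-spontaneous (proceeds in reverse).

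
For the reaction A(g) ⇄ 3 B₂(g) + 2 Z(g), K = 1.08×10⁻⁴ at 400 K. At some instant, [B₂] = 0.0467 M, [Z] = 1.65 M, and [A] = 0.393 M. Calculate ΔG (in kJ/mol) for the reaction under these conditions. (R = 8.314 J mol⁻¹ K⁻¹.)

Q = [B₂]³·[Z]² / [A] = (0.0467)³·(1.65)² / (0.393) = 7.06×10⁻⁴
ΔG = RT ln(Q/K) = (8.314 J mol⁻¹ K⁻¹)(400 K) × ln(7.06×10⁻⁴/1.08×10⁻⁴)
   = (3.326 kJ/mol)(1.877) = 6.24 kJ/mol
ΔG > 0, so the forward reaction is non-spontaneous (proceeds in reverse).

ΔG = 6.24 kJ/mol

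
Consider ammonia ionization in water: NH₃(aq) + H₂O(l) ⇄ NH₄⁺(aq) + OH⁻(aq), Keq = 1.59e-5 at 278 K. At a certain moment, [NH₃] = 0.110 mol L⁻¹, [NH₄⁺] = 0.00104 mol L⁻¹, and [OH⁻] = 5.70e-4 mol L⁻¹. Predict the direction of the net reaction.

in the forward direction

(H₂O is a pure liquid — omitted from Q.)
Q = [NH₄⁺]·[OH⁻] / [NH₃] = (0.00104)·(5.70e-4) / (0.110) = 5.39e-6
Q = 5.39e-6 < Keq = 1.59e-5, so the forward reaction proceeds.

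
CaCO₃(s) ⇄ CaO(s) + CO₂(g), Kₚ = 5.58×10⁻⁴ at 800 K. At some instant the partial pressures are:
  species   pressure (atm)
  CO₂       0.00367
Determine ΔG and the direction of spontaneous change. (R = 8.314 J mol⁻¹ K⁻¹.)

(CaCO₃, CaO are pure solids — omitted from Qₚ.)
Qₚ = P(CO₂) = 0.00367
ΔG = RT ln(Qₚ/Kₚ) = (8.314 J mol⁻¹ K⁻¹)(800 K) × ln(0.00367/5.58×10⁻⁴)
   = (6.651 kJ/mol)(1.884) = 12.5 kJ/mol
ΔG > 0, so the forward reaction is non-spontaneous (proceeds in reverse).

ΔG = 12.5 kJ/mol; the forward reaction is non-spontaneous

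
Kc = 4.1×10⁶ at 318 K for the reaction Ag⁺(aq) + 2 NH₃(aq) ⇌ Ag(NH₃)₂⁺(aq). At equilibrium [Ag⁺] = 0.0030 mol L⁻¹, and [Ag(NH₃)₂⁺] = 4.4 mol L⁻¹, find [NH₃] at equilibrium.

At equilibrium, Kc = [Ag(NH₃)₂⁺] / ([Ag⁺]·[NH₃]²) = 4.1×10⁶.
(4.4) / ((0.0030)·([NH₃])²) = 4.1×10⁶
[NH₃]² = 3.58×10⁻⁴ ⇒ [NH₃] = 0.019 mol L⁻¹

[NH₃] = 0.019 mol L⁻¹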